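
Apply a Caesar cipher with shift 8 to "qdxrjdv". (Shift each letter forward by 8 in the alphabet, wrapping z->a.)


Input: 'qdxrjdv', shift = 8
Operation: for each letter, (position + 8) mod 26
Mapping: 'q'(16+8=24)->'y', 'd'(3+8=11)->'l', 'x'(23+8=31, 31 mod 26=5)->'f', 'r'(17+8=25)->'z', 'j'(9+8=17)->'r', 'd'(3+8=11)->'l', 'v'(21+8=29, 29 mod 26=3)->'d'
Result: ylfzrld


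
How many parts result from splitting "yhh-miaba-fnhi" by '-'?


Input string: 'yhh-miaba-fnhi'
Delimiter: '-'
Split result: 'yhh', 'miaba', 'fnhi'
Number of parts: 3


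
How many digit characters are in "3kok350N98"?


Input string: '3kok350N98'
Operation: count digit characters (0-9)
Scan: '3'(digit), 'k', 'o', 'k', '3'(digit), '5'(digit), '0'(digit), 'N', '9'(digit), '8'(digit)
Digits found: 6
Result: 6


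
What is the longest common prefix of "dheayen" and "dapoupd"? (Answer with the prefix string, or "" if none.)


String 1: 'dheayen'
String 2: 'dapoupd'
Compare position by position:
pos 0: 'd' vs 'd' match
pos 1: 'h' vs 'a' differ -> stop
Longest common prefix: "d" (length 1)


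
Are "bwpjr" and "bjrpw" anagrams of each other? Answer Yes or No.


String 1: 'bwpjr' -> sorted: 'bjprw'
String 2: 'bjrpw' -> sorted: 'bjprw'
Compare sorted forms: 'bjprw' == 'bjprw'
Anagram: Yes


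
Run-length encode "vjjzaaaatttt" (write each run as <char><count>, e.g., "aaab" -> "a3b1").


Input: 'vjjzaaaatttt'
Operation: identify consecutive runs
Runs: 'v' -> v1, 'jj' -> j2, 'z' -> z1, 'aaaa' -> a4, 'tttt' -> t4
Encoded: v1j2z1a4t4


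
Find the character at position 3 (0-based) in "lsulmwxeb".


Input string: 'lsulmwxeb'
Operation: get character at index 3
Index mapping: s[0]='l', s[1]='s', s[2]='u', s[3]='l'
Result: 'l'


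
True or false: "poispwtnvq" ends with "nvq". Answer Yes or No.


Input string: 'poispwtnvq'
Suffix to check: 'nvq'
Last 3 characters of input: 'nvq'
Match: True
Result: Yes


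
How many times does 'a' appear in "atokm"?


Input string: 'atokm'
Target character: 'a'
Scan each position: s[0]='a'
Matches found at indices: 0
Total: 1


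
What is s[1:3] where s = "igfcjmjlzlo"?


Input string: 'igfcjmjlzlo'
Operation: slice [1:3]
Extract characters: s[1]='g', s[2]='f'
Result: gf


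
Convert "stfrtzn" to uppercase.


Input string: 'stfrtzn'
Operation: convert each letter to uppercase
Mapping: 's'->'S', 't'->'T', 'f'->'F', 'r'->'R', 't'->'T', 'z'->'Z', 'n'->'N'
Result: STFRTZN


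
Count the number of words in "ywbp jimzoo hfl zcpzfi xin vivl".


Input string: 'ywbp jimzoo hfl zcpzfi xin vivl'
Operation: split by spaces
Words found: 'ywbp', 'jimzoo', 'hfl', 'zcpzfi', 'xin', 'vivl'
Word count: 6


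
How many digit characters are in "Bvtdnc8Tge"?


Input string: 'Bvtdnc8Tge'
Operation: count digit characters (0-9)
Scan: 'B', 'v', 't', 'd', 'n', 'c', '8'(digit), 'T', 'g', 'e'
Digits found: 1
Result: 1


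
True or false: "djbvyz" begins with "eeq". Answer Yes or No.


Input string: 'djbvyz'
Prefix to check: 'eeq'
First 3 characters of input: 'djb'
Match: False
Result: No


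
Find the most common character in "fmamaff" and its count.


Input: 'fmamaff'
Operation: tally each character
Counts: 'a':2, 'f':3, 'm':2
Maximum: 'f' appears 3 times


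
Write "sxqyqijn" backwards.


Input string: 'sxqyqijn'
Operation: reverse character order
Original order: 's' -> 'x' -> 'q' -> 'y' -> 'q' -> 'i' -> 'j' -> 'n'
Reversed order: 'n' -> 'j' -> 'i' -> 'q' -> 'y' -> 'q' -> 'x' -> 's'
Result: njiqyqxs


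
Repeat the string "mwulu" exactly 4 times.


Input string: 'mwulu'
Operation: repeat 4 times
Concatenation: 'mwulu' + 'mwulu' + 'mwulu' + 'mwulu'
Result: mwulumwulumwulumwulu


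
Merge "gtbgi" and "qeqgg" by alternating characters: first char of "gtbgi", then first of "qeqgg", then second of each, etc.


String 1: 'gtbgi'
String 2: 'qeqgg'
Operation: alternate characters
Pairs: 'g'+'q', 't'+'e', 'b'+'q', 'g'+'g', 'i'+'g'
Result: gqtebqggig


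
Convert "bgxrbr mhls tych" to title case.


Input string: 'bgxrbr mhls tych'
Operation: capitalize first letter of each word
Word transformations: 'bgxrbr'->'Bgxrbr', 'mhls'->'Mhls', 'tych'->'Tych'
Result: Bgxrbr Mhls Tych


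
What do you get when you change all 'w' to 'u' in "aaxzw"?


Input string: 'aaxzw'
Operation: replace 'w' with 'u'
Positions of 'w': 4
After replacement: aaxzu


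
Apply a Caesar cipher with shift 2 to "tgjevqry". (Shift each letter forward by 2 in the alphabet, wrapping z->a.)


Input: 'tgjevqry', shift = 2
Operation: for each letter, (position + 2) mod 26
Mapping: 't'(19+2=21)->'v', 'g'(6+2=8)->'i', 'j'(9+2=11)->'l', 'e'(4+2=6)->'g', 'v'(21+2=23)->'x', 'q'(16+2=18)->'s', 'r'(17+2=19)->'t', 'y'(24+2=26, 26 mod 26=0)->'a'
Result: vilgxsta


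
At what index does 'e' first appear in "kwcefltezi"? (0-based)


Input string: 'kwcefltezi'
Target: 'e'
Scanning left to right: s[0]='k', s[1]='w', s[2]='c', s[3]='e'
First match at index: 3


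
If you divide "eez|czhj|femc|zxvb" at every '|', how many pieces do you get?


Input string: 'eez|czhj|femc|zxvb'
Delimiter: '|'
Split result: 'eez', 'czhj', 'femc', 'zxvb'
Number of parts: 4


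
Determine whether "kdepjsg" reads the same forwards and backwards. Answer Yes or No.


Input string: 'kdepjsg'
Reversed: 'gsjpedk'
Compare pairs: s[0]='k' vs s[6]='g' (mismatch), s[1]='d' vs s[5]='s' (mismatch), s[2]='e' vs s[4]='j' (mismatch)
Palindrome: No


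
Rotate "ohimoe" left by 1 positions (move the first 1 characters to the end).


Input: 'ohimoe', shift = 1
Operation: split at index 1 and swap parts
Front part s[0:1] = 'o'
Back part s[1:] = 'himoe'
Rotated = back + front = 'himoe' + 'o'
Result: himoeo


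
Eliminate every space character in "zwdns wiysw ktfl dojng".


Input string: 'zwdns wiysw ktfl dojng'
Operation: remove all spaces
Words: 'zwdns', 'wiysw', 'ktfl', 'dojng'
Join without spaces: zwdnswiyswktfldojng


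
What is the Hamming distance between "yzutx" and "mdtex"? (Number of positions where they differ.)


String 1: 'yzutx'
String 2: 'mdtex'
Compare each position: pos 0: 'y'!='m', pos 1: 'z'!='d', pos 2: 'u'!='t', pos 3: 't'!='e', pos 4: 'x'=='x'
Differing positions: 4
Hamming distance: 4


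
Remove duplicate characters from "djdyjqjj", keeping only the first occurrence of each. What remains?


Input: 'djdyjqjj'
Operation: keep first occurrence of each character
Scan: s[0]='d' new -> keep; s[1]='j' new -> keep; s[2]='d' seen -> skip; s[3]='y' new -> keep; s[4]='j' seen -> skip; s[5]='q' new -> keep; s[6]='j' seen -> skip; s[7]='j' seen -> skip
Result: djyq


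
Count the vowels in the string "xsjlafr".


Input string: 'xsjlafr'
Operation: count vowels (a, e, i, o, u)
Scan: s[0]='x', s[1]='s', s[2]='j', s[3]='l', s[4]='a' (vowel), s[5]='f', s[6]='r'
Vowels found: 1
Result: 1


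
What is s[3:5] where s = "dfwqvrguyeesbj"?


Input string: 'dfwqvrguyeesbj'
Operation: slice [3:5]
Extract characters: s[3]='q', s[4]='v'
Result: qv


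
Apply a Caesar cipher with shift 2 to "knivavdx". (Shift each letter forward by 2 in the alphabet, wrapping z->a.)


Input: 'knivavdx', shift = 2
Operation: for each letter, (position + 2) mod 26
Mapping: 'k'(10+2=12)->'m', 'n'(13+2=15)->'p', 'i'(8+2=10)->'k', 'v'(21+2=23)->'x', 'a'(0+2=2)->'c', 'v'(21+2=23)->'x', 'd'(3+2=5)->'f', 'x'(23+2=25)->'z'
Result: mpkxcxfz


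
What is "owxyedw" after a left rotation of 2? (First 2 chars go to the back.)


Input: 'owxyedw', shift = 2
Operation: split at index 2 and swap parts
Front part s[0:2] = 'ow'
Back part s[2:] = 'xyedw'
Rotated = back + front = 'xyedw' + 'ow'
Result: xyedwow


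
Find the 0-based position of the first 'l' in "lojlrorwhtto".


Input string: 'lojlrorwhtto'
Target: 'l'
Scanning left to right: s[0]='l'
First match at index: 0


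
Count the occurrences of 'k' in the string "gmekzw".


Input string: 'gmekzw'
Target character: 'k'
Scan each position: s[3]='k'
Matches found at indices: 3
Total: 1


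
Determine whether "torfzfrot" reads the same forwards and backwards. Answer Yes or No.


Input string: 'torfzfrot'
Reversed: 'torfzfrot'
Compare pairs: s[0]='t' vs s[8]='t' (match), s[1]='o' vs s[7]='o' (match), s[2]='r' vs s[6]='r' (match), s[3]='f' vs s[5]='f' (match)
Palindrome: Yes


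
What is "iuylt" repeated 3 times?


Input string: 'iuylt'
Operation: repeat 3 times
Concatenation: 'iuylt' + 'iuylt' + 'iuylt'
Result: iuyltiuyltiuylt


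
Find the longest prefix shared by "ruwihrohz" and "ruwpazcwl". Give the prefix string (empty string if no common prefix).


String 1: 'ruwihrohz'
String 2: 'ruwpazcwl'
Compare position by position:
pos 0: 'r' vs 'r' match
pos 1: 'u' vs 'u' match
pos 2: 'w' vs 'w' match
pos 3: 'i' vs 'p' differ -> stop
Longest common prefix: "ruw" (length 3)


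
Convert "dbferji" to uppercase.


Input string: 'dbferji'
Operation: convert each letter to uppercase
Mapping: 'd'->'D', 'b'->'B', 'f'->'F', 'e'->'E', 'r'->'R', 'j'->'J', 'i'->'I'
Result: DBFERJI


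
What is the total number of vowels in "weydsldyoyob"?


Input string: 'weydsldyoyob'
Operation: count vowels (a, e, i, o, u)
Scan: s[0]='w', s[1]='e' (vowel), s[2]='y', s[3]='d', s[4]='s', s[5]='l', s[6]='d', s[7]='y', s[8]='o' (vowel), s[9]='y', s[10]='o' (vowel), s[11]='b'
Vowels found: 3
Result: 3


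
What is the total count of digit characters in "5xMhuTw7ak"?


Input string: '5xMhuTw7ak'
Operation: count digit characters (0-9)
Scan: '5'(digit), 'x', 'M', 'h', 'u', 'T', 'w', '7'(digit), 'a', 'k'
Digits found: 2
Result: 2


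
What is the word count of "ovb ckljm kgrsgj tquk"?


Input string: 'ovb ckljm kgrsgj tquk'
Operation: split by spaces
Words found: 'ovb', 'ckljm', 'kgrsgj', 'tquk'
Word count: 4


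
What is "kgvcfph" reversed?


Input string: 'kgvcfph'
Operation: reverse character order
Original order: 'k' -> 'g' -> 'v' -> 'c' -> 'f' -> 'p' -> 'h'
Reversed order: 'h' -> 'p' -> 'f' -> 'c' -> 'v' -> 'g' -> 'k'
Result: hpfcvgk


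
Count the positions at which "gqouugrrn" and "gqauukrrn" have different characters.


String 1: 'gqouugrrn'
String 2: 'gqauukrrn'
Compare each position: pos 0: 'g'=='g', pos 1: 'q'=='q', pos 2: 'o'!='a', pos 3: 'u'=='u', pos 4: 'u'=='u', pos 5: 'g'!='k', pos 6: 'r'=='r', pos 7: 'r'=='r', pos 8: 'n'=='n'
Differing positions: 2
Hamming distance: 2


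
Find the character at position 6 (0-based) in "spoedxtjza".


Input string: 'spoedxtjza'
Operation: get character at index 6
Index mapping: s[0]='s', s[1]='p', s[2]='o', s[3]='e', s[4]='d', s[5]='x', s[6]='t'
Result: 't'


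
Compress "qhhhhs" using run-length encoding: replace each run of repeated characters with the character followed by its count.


Input: 'qhhhhs'
Operation: identify consecutive runs
Runs: 'q' -> q1, 'hhhh' -> h4, 's' -> s1
Encoded: q1h4s1


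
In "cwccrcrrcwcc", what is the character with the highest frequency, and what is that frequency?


Input: 'cwccrcrrcwcc'
Operation: tally each character
Counts: 'c':7, 'r':3, 'w':2
Maximum: 'c' appears 7 times


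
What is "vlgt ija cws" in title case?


Input string: 'vlgt ija cws'
Operation: capitalize first letter of each word
Word transformations: 'vlgt'->'Vlgt', 'ija'->'Ija', 'cws'->'Cws'
Result: Vlgt Ija Cws


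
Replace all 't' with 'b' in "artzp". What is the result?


Input string: 'artzp'
Operation: replace 't' with 'b'
Positions of 't': 2
After replacement: arbzp


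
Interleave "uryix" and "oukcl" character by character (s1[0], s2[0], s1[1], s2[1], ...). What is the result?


String 1: 'uryix'
String 2: 'oukcl'
Operation: alternate characters
Pairs: 'u'+'o', 'r'+'u', 'y'+'k', 'i'+'c', 'x'+'l'
Result: uoruykicxl


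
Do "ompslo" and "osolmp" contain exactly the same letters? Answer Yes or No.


String 1: 'ompslo' -> sorted: 'lmoops'
String 2: 'osolmp' -> sorted: 'lmoops'
Compare sorted forms: 'lmoops' == 'lmoops'
Anagram: Yes


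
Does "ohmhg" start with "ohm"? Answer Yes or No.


Input string: 'ohmhg'
Prefix to check: 'ohm'
First 3 characters of input: 'ohm'
Match: True
Result: Yes


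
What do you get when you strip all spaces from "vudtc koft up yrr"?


Input string: 'vudtc koft up yrr'
Operation: remove all spaces
Words: 'vudtc', 'koft', 'up', 'yrr'
Join without spaces: vudtckoftupyrr


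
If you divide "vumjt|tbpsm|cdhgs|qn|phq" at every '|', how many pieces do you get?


Input string: 'vumjt|tbpsm|cdhgs|qn|phq'
Delimiter: '|'
Split result: 'vumjt', 'tbpsm', 'cdhgs', 'qn', 'phq'
Number of parts: 5


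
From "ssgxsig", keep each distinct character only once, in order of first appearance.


Input: 'ssgxsig'
Operation: keep first occurrence of each character
Scan: s[0]='s' new -> keep; s[1]='s' seen -> skip; s[2]='g' new -> keep; s[3]='x' new -> keep; s[4]='s' seen -> skip; s[5]='i' new -> keep; s[6]='g' seen -> skip
Result: sgxi


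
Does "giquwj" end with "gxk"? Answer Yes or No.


Input string: 'giquwj'
Suffix to check: 'gxk'
Last 3 characters of input: 'uwj'
Match: False
Result: No


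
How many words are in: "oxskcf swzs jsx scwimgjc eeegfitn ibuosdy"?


Input string: 'oxskcf swzs jsx scwimgjc eeegfitn ibuosdy'
Operation: split by spaces
Words found: 'oxskcf', 'swzs', 'jsx', 'scwimgjc', 'eeegfitn', 'ibuosdy'
Word count: 6


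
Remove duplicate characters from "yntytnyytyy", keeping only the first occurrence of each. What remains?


Input: 'yntytnyytyy'
Operation: keep first occurrence of each character
Scan: s[0]='y' new -> keep; s[1]='n' new -> keep; s[2]='t' new -> keep; s[3]='y' seen -> skip; s[4]='t' seen -> skip; s[5]='n' seen -> skip; s[6]='y' seen -> skip; s[7]='y' seen -> skip; s[8]='t' seen -> skip; s[9]='y' seen -> skip; s[10]='y' seen -> skip
Result: ynt


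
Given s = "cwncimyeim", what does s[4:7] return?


Input string: 'cwncimyeim'
Operation: slice [4:7]
Extract characters: s[4]='i', s[5]='m', s[6]='y'
Result: imy


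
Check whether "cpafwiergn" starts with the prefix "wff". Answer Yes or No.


Input string: 'cpafwiergn'
Prefix to check: 'wff'
First 3 characters of input: 'cpa'
Match: False
Result: No


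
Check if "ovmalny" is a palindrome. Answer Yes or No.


Input string: 'ovmalny'
Reversed: 'ynlamvo'
Compare pairs: s[0]='o' vs s[6]='y' (mismatch), s[1]='v' vs s[5]='n' (mismatch), s[2]='m' vs s[4]='l' (mismatch)
Palindrome: No


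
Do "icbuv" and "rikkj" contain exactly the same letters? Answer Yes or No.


String 1: 'icbuv' -> sorted: 'bciuv'
String 2: 'rikkj' -> sorted: 'ijkkr'
Compare sorted forms: 'bciuv' != 'ijkkr'
Anagram: No


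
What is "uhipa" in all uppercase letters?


Input string: 'uhipa'
Operation: convert each letter to uppercase
Mapping: 'u'->'U', 'h'->'H', 'i'->'I', 'p'->'P', 'a'->'A'
Result: UHIPA


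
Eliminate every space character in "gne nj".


Input string: 'gne nj'
Operation: remove all spaces
Words: 'gne', 'nj'
Join without spaces: gnenj


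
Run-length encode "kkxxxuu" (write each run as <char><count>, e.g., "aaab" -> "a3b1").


Input: 'kkxxxuu'
Operation: identify consecutive runs
Runs: 'kk' -> k2, 'xxx' -> x3, 'uu' -> u2
Encoded: k2x3u2


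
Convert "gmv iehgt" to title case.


Input string: 'gmv iehgt'
Operation: capitalize first letter of each word
Word transformations: 'gmv'->'Gmv', 'iehgt'->'Iehgt'
Result: Gmv Iehgt


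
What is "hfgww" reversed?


Input string: 'hfgww'
Operation: reverse character order
Original order: 'h' -> 'f' -> 'g' -> 'w' -> 'w'
Reversed order: 'w' -> 'w' -> 'g' -> 'f' -> 'h'
Result: wwgfh


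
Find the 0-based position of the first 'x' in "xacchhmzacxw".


Input string: 'xacchhmzacxw'
Target: 'x'
Scanning left to right: s[0]='x'
First match at index: 0


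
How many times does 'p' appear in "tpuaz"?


Input string: 'tpuaz'
Target character: 'p'
Scan each position: s[1]='p'
Matches found at indices: 1
Total: 1


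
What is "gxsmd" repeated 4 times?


Input string: 'gxsmd'
Operation: repeat 4 times
Concatenation: 'gxsmd' + 'gxsmd' + 'gxsmd' + 'gxsmd'
Result: gxsmdgxsmdgxsmdgxsmd


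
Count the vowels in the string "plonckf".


Input string: 'plonckf'
Operation: count vowels (a, e, i, o, u)
Scan: s[0]='p', s[1]='l', s[2]='o' (vowel), s[3]='n', s[4]='c', s[5]='k', s[6]='f'
Vowels found: 1
Result: 1


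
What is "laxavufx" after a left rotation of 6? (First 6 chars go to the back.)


Input: 'laxavufx', shift = 6
Operation: split at index 6 and swap parts
Front part s[0:6] = 'laxavu'
Back part s[6:] = 'fx'
Rotated = back + front = 'fx' + 'laxavu'
Result: fxlaxavu


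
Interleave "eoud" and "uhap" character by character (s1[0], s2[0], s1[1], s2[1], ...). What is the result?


String 1: 'eoud'
String 2: 'uhap'
Operation: alternate characters
Pairs: 'e'+'u', 'o'+'h', 'u'+'a', 'd'+'p'
Result: euohuadp


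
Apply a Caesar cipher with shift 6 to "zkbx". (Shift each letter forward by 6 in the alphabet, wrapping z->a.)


Input: 'zkbx', shift = 6
Operation: for each letter, (position + 6) mod 26
Mapping: 'z'(25+6=31, 31 mod 26=5)->'f', 'k'(10+6=16)->'q', 'b'(1+6=7)->'h', 'x'(23+6=29, 29 mod 26=3)->'d'
Result: fqhd


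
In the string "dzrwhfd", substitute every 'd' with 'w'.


Input string: 'dzrwhfd'
Operation: replace 'd' with 'w'
Positions of 'd': 0, 6
After replacement: wzrwhfw


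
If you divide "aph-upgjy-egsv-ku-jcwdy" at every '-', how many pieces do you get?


Input string: 'aph-upgjy-egsv-ku-jcwdy'
Delimiter: '-'
Split result: 'aph', 'upgjy', 'egsv', 'ku', 'jcwdy'
Number of parts: 5


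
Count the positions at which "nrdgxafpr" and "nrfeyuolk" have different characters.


String 1: 'nrdgxafpr'
String 2: 'nrfeyuolk'
Compare each position: pos 0: 'n'=='n', pos 1: 'r'=='r', pos 2: 'd'!='f', pos 3: 'g'!='e', pos 4: 'x'!='y', pos 5: 'a'!='u', pos 6: 'f'!='o', pos 7: 'p'!='l', pos 8: 'r'!='k'
Differing positions: 7
Hamming distance: 7


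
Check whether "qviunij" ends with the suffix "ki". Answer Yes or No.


Input string: 'qviunij'
Suffix to check: 'ki'
Last 2 characters of input: 'ij'
Match: False
Result: No


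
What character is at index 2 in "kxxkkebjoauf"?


Input string: 'kxxkkebjoauf'
Operation: get character at index 2
Index mapping: s[0]='k', s[1]='x', s[2]='x'
Result: 'x'


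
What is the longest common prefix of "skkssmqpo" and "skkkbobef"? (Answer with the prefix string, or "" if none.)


String 1: 'skkssmqpo'
String 2: 'skkkbobef'
Compare position by position:
pos 0: 's' vs 's' match
pos 1: 'k' vs 'k' match
pos 2: 'k' vs 'k' match
pos 3: 's' vs 'k' differ -> stop
Longest common prefix: "skk" (length 3)


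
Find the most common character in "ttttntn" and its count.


Input: 'ttttntn'
Operation: tally each character
Counts: 'n':2, 't':5
Maximum: 't' appears 5 times


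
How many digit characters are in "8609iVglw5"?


Input string: '8609iVglw5'
Operation: count digit characters (0-9)
Scan: '8'(digit), '6'(digit), '0'(digit), '9'(digit), 'i', 'V', 'g', 'l', 'w', '5'(digit)
Digits found: 5
Result: 5


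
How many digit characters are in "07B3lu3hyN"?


Input string: '07B3lu3hyN'
Operation: count digit characters (0-9)
Scan: '0'(digit), '7'(digit), 'B', '3'(digit), 'l', 'u', '3'(digit), 'h', 'y', 'N'
Digits found: 4
Result: 4


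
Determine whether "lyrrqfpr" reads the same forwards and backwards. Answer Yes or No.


Input string: 'lyrrqfpr'
Reversed: 'rpfqrryl'
Compare pairs: s[0]='l' vs s[7]='r' (mismatch), s[1]='y' vs s[6]='p' (mismatch), s[2]='r' vs s[5]='f' (mismatch), s[3]='r' vs s[4]='q' (mismatch)
Palindrome: No


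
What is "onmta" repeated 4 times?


Input string: 'onmta'
Operation: repeat 4 times
Concatenation: 'onmta' + 'onmta' + 'onmta' + 'onmta'
Result: onmtaonmtaonmtaonmta


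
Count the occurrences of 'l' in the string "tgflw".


Input string: 'tgflw'
Target character: 'l'
Scan each position: s[3]='l'
Matches found at indices: 3
Total: 1


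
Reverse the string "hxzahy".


Input string: 'hxzahy'
Operation: reverse character order
Original order: 'h' -> 'x' -> 'z' -> 'a' -> 'h' -> 'y'
Reversed order: 'y' -> 'h' -> 'a' -> 'z' -> 'x' -> 'h'
Result: yhazxh


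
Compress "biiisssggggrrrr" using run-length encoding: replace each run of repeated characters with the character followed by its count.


Input: 'biiisssggggrrrr'
Operation: identify consecutive runs
Runs: 'b' -> b1, 'iii' -> i3, 'sss' -> s3, 'gggg' -> g4, 'rrrr' -> r4
Encoded: b1i3s3g4r4


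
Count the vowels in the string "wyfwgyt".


Input string: 'wyfwgyt'
Operation: count vowels (a, e, i, o, u)
Scan: s[0]='w', s[1]='y', s[2]='f', s[3]='w', s[4]='g', s[5]='y', s[6]='t'
Vowels found: 0
Result: 0


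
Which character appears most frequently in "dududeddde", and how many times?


Input: 'dududeddde'
Operation: tally each character
Counts: 'd':6, 'e':2, 'u':2
Maximum: 'd' appears 6 times


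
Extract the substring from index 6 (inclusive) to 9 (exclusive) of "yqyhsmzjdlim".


Input string: 'yqyhsmzjdlim'
Operation: slice [6:9]
Extract characters: s[6]='z', s[7]='j', s[8]='d'
Result: zjd


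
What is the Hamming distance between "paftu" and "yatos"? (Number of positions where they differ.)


String 1: 'paftu'
String 2: 'yatos'
Compare each position: pos 0: 'p'!='y', pos 1: 'a'=='a', pos 2: 'f'!='t', pos 3: 't'!='o', pos 4: 'u'!='s'
Differing positions: 4
Hamming distance: 4


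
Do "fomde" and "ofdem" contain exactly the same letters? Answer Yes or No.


String 1: 'fomde' -> sorted: 'defmo'
String 2: 'ofdem' -> sorted: 'defmo'
Compare sorted forms: 'defmo' == 'defmo'
Anagram: Yes


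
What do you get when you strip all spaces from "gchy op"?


Input string: 'gchy op'
Operation: remove all spaces
Words: 'gchy', 'op'
Join without spaces: gchyop


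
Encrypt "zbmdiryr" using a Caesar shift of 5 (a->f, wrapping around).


Input: 'zbmdiryr', shift = 5
Operation: for each letter, (position + 5) mod 26
Mapping: 'z'(25+5=30, 30 mod 26=4)->'e', 'b'(1+5=6)->'g', 'm'(12+5=17)->'r', 'd'(3+5=8)->'i', 'i'(8+5=13)->'n', 'r'(17+5=22)->'w', 'y'(24+5=29, 29 mod 26=3)->'d', 'r'(17+5=22)->'w'
Result: egrinwdw


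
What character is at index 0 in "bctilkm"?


Input string: 'bctilkm'
Operation: get character at index 0
Index mapping: s[0]='b'
Result: 'b'


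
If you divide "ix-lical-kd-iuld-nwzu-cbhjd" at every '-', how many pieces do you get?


Input string: 'ix-lical-kd-iuld-nwzu-cbhjd'
Delimiter: '-'
Split result: 'ix', 'lical', 'kd', 'iuld', 'nwzu', 'cbhjd'
Number of parts: 6


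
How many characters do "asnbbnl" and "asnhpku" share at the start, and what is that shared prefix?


String 1: 'asnbbnl'
String 2: 'asnhpku'
Compare position by position:
pos 0: 'a' vs 'a' match
pos 1: 's' vs 's' match
pos 2: 'n' vs 'n' match
pos 3: 'b' vs 'h' differ -> stop
Longest common prefix: "asn" (length 3)


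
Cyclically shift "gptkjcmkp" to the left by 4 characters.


Input: 'gptkjcmkp', shift = 4
Operation: split at index 4 and swap parts
Front part s[0:4] = 'gptk'
Back part s[4:] = 'jcmkp'
Rotated = back + front = 'jcmkp' + 'gptk'
Result: jcmkpgptk


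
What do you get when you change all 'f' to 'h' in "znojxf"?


Input string: 'znojxf'
Operation: replace 'f' with 'h'
Positions of 'f': 5
After replacement: znojxh


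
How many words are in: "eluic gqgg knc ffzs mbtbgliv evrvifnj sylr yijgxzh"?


Input string: 'eluic gqgg knc ffzs mbtbgliv evrvifnj sylr yijgxzh'
Operation: split by spaces
Words found: 'eluic', 'gqgg', 'knc', 'ffzs', 'mbtbgliv', 'evrvifnj', 'sylr', 'yijgxzh'
Word count: 8


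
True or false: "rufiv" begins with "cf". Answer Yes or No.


Input string: 'rufiv'
Prefix to check: 'cf'
First 2 characters of input: 'ru'
Match: False
Result: No


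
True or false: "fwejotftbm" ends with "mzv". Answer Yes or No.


Input string: 'fwejotftbm'
Suffix to check: 'mzv'
Last 3 characters of input: 'tbm'
Match: False
Result: No


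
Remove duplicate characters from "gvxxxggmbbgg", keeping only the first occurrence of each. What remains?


Input: 'gvxxxggmbbgg'
Operation: keep first occurrence of each character
Scan: s[0]='g' new -> keep; s[1]='v' new -> keep; s[2]='x' new -> keep; s[3]='x' seen -> skip; s[4]='x' seen -> skip; s[5]='g' seen -> skip; s[6]='g' seen -> skip; s[7]='m' new -> keep; s[8]='b' new -> keep; s[9]='b' seen -> skip; s[10]='g' seen -> skip; s[11]='g' seen -> skip
Result: gvxmb


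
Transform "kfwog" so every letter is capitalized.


Input string: 'kfwog'
Operation: convert each letter to uppercase
Mapping: 'k'->'K', 'f'->'F', 'w'->'W', 'o'->'O', 'g'->'G'
Result: KFWOG


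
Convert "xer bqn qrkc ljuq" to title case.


Input string: 'xer bqn qrkc ljuq'
Operation: capitalize first letter of each word
Word transformations: 'xer'->'Xer', 'bqn'->'Bqn', 'qrkc'->'Qrkc', 'ljuq'->'Ljuq'
Result: Xer Bqn Qrkc Ljuq


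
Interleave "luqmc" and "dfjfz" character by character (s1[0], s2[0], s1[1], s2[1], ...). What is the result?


String 1: 'luqmc'
String 2: 'dfjfz'
Operation: alternate characters
Pairs: 'l'+'d', 'u'+'f', 'q'+'j', 'm'+'f', 'c'+'z'
Result: ldufqjmfcz


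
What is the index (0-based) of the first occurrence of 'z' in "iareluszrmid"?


Input string: 'iareluszrmid'
Target: 'z'
Scanning left to right: s[0]='i', s[1]='a', s[2]='r', s[3]='e', s[4]='l', s[5]='u', s[6]='s', s[7]='z'
First match at index: 7


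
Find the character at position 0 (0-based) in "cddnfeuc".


Input string: 'cddnfeuc'
Operation: get character at index 0
Index mapping: s[0]='c'
Result: 'c'


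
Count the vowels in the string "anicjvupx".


Input string: 'anicjvupx'
Operation: count vowels (a, e, i, o, u)
Scan: s[0]='a' (vowel), s[1]='n', s[2]='i' (vowel), s[3]='c', s[4]='j', s[5]='v', s[6]='u' (vowel), s[7]='p', s[8]='x'
Vowels found: 3
Result: 3


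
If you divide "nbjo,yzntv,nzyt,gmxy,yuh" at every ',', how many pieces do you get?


Input string: 'nbjo,yzntv,nzyt,gmxy,yuh'
Delimiter: ','
Split result: 'nbjo', 'yzntv', 'nzyt', 'gmxy', 'yuh'
Number of parts: 5


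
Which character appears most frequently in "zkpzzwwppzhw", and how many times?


Input: 'zkpzzwwppzhw'
Operation: tally each character
Counts: 'h':1, 'k':1, 'p':3, 'w':3, 'z':4
Maximum: 'z' appears 4 times


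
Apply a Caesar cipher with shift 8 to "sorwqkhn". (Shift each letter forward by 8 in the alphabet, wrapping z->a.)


Input: 'sorwqkhn', shift = 8
Operation: for each letter, (position + 8) mod 26
Mapping: 's'(18+8=26, 26 mod 26=0)->'a', 'o'(14+8=22)->'w', 'r'(17+8=25)->'z', 'w'(22+8=30, 30 mod 26=4)->'e', 'q'(16+8=24)->'y', 'k'(10+8=18)->'s', 'h'(7+8=15)->'p', 'n'(13+8=21)->'v'
Result: awzeyspv


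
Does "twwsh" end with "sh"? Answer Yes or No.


Input string: 'twwsh'
Suffix to check: 'sh'
Last 2 characters of input: 'sh'
Match: True
Result: Yes


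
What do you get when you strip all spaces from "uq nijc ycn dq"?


Input string: 'uq nijc ycn dq'
Operation: remove all spaces
Words: 'uq', 'nijc', 'ycn', 'dq'
Join without spaces: uqnijcycndq


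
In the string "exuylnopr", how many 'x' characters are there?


Input string: 'exuylnopr'
Target character: 'x'
Scan each position: s[1]='x'
Matches found at indices: 1
Total: 1


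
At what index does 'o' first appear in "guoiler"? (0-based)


Input string: 'guoiler'
Target: 'o'
Scanning left to right: s[0]='g', s[1]='u', s[2]='o'
First match at index: 2


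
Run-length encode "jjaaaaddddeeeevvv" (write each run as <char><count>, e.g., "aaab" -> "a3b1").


Input: 'jjaaaaddddeeeevvv'
Operation: identify consecutive runs
Runs: 'jj' -> j2, 'aaaa' -> a4, 'dddd' -> d4, 'eeee' -> e4, 'vvv' -> v3
Encoded: j2a4d4e4v3


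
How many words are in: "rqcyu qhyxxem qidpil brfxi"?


Input string: 'rqcyu qhyxxem qidpil brfxi'
Operation: split by spaces
Words found: 'rqcyu', 'qhyxxem', 'qidpil', 'brfxi'
Word count: 4


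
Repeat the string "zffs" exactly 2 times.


Input string: 'zffs'
Operation: repeat 2 times
Concatenation: 'zffs' + 'zffs'
Result: zffszffs


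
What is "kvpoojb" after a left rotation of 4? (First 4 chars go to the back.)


Input: 'kvpoojb', shift = 4
Operation: split at index 4 and swap parts
Front part s[0:4] = 'kvpo'
Back part s[4:] = 'ojb'
Rotated = back + front = 'ojb' + 'kvpo'
Result: ojbkvpo


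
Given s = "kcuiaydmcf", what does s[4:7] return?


Input string: 'kcuiaydmcf'
Operation: slice [4:7]
Extract characters: s[4]='a', s[5]='y', s[6]='d'
Result: ayd


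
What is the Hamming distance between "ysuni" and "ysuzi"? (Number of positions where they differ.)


String 1: 'ysuni'
String 2: 'ysuzi'
Compare each position: pos 0: 'y'=='y', pos 1: 's'=='s', pos 2: 'u'=='u', pos 3: 'n'!='z', pos 4: 'i'=='i'
Differing positions: 1
Hamming distance: 1


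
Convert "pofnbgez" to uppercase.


Input string: 'pofnbgez'
Operation: convert each letter to uppercase
Mapping: 'p'->'P', 'o'->'O', 'f'->'F', 'n'->'N', 'b'->'B', 'g'->'G', 'e'->'E', 'z'->'Z'
Result: POFNBGEZ


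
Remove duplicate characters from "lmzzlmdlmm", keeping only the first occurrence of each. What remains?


Input: 'lmzzlmdlmm'
Operation: keep first occurrence of each character
Scan: s[0]='l' new -> keep; s[1]='m' new -> keep; s[2]='z' new -> keep; s[3]='z' seen -> skip; s[4]='l' seen -> skip; s[5]='m' seen -> skip; s[6]='d' new -> keep; s[7]='l' seen -> skip; s[8]='m' seen -> skip; s[9]='m' seen -> skip
Result: lmzd


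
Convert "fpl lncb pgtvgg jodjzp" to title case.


Input string: 'fpl lncb pgtvgg jodjzp'
Operation: capitalize first letter of each word
Word transformations: 'fpl'->'Fpl', 'lncb'->'Lncb', 'pgtvgg'->'Pgtvgg', 'jodjzp'->'Jodjzp'
Result: Fpl Lncb Pgtvgg Jodjzp


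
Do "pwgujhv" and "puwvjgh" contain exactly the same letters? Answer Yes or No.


String 1: 'pwgujhv' -> sorted: 'ghjpuvw'
String 2: 'puwvjgh' -> sorted: 'ghjpuvw'
Compare sorted forms: 'ghjpuvw' == 'ghjpuvw'
Anagram: Yes


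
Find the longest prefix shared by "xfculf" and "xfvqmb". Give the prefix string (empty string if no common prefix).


String 1: 'xfculf'
String 2: 'xfvqmb'
Compare position by position:
pos 0: 'x' vs 'x' match
pos 1: 'f' vs 'f' match
pos 2: 'c' vs 'v' differ -> stop
Longest common prefix: "xf" (length 2)


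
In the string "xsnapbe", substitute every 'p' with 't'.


Input string: 'xsnapbe'
Operation: replace 'p' with 't'
Positions of 'p': 4
After replacement: xsnatbe


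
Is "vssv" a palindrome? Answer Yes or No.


Input string: 'vssv'
Reversed: 'vssv'
Compare pairs: s[0]='v' vs s[3]='v' (match), s[1]='s' vs s[2]='s' (match)
Palindrome: Yes


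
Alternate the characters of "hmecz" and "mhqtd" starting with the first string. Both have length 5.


String 1: 'hmecz'
String 2: 'mhqtd'
Operation: alternate characters
Pairs: 'h'+'m', 'm'+'h', 'e'+'q', 'c'+'t', 'z'+'d'
Result: hmmheqctzd


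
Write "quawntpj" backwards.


Input string: 'quawntpj'
Operation: reverse character order
Original order: 'q' -> 'u' -> 'a' -> 'w' -> 'n' -> 't' -> 'p' -> 'j'
Reversed order: 'j' -> 'p' -> 't' -> 'n' -> 'w' -> 'a' -> 'u' -> 'q'
Result: jptnwauq


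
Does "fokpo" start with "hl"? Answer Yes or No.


Input string: 'fokpo'
Prefix to check: 'hl'
First 2 characters of input: 'fo'
Match: False
Result: No


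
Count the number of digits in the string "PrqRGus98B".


Input string: 'PrqRGus98B'
Operation: count digit characters (0-9)
Scan: 'P', 'r', 'q', 'R', 'G', 'u', 's', '9'(digit), '8'(digit), 'B'
Digits found: 2
Result: 2


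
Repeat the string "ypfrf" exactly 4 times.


Input string: 'ypfrf'
Operation: repeat 4 times
Concatenation: 'ypfrf' + 'ypfrf' + 'ypfrf' + 'ypfrf'
Result: ypfrfypfrfypfrfypfrf


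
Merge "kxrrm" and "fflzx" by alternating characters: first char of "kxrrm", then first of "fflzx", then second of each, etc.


String 1: 'kxrrm'
String 2: 'fflzx'
Operation: alternate characters
Pairs: 'k'+'f', 'x'+'f', 'r'+'l', 'r'+'z', 'm'+'x'
Result: kfxfrlrzmx


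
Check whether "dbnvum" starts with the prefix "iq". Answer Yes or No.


Input string: 'dbnvum'
Prefix to check: 'iq'
First 2 characters of input: 'db'
Match: False
Result: No


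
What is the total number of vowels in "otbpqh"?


Input string: 'otbpqh'
Operation: count vowels (a, e, i, o, u)
Scan: s[0]='o' (vowel), s[1]='t', s[2]='b', s[3]='p', s[4]='q', s[5]='h'
Vowels found: 1
Result: 1


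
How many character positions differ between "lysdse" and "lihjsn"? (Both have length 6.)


String 1: 'lysdse'
String 2: 'lihjsn'
Compare each position: pos 0: 'l'=='l', pos 1: 'y'!='i', pos 2: 's'!='h', pos 3: 'd'!='j', pos 4: 's'=='s', pos 5: 'e'!='n'
Differing positions: 4
Hamming distance: 4


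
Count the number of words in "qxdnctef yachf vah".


Input string: 'qxdnctef yachf vah'
Operation: split by spaces
Words found: 'qxdnctef', 'yachf', 'vah'
Word count: 3


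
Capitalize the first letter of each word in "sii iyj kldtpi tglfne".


Input string: 'sii iyj kldtpi tglfne'
Operation: capitalize first letter of each word
Word transformations: 'sii'->'Sii', 'iyj'->'Iyj', 'kldtpi'->'Kldtpi', 'tglfne'->'Tglfne'
Result: Sii Iyj Kldtpi Tglfne


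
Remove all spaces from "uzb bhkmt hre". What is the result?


Input string: 'uzb bhkmt hre'
Operation: remove all spaces
Words: 'uzb', 'bhkmt', 'hre'
Join without spaces: uzbbhkmthre


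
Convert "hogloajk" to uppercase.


Input string: 'hogloajk'
Operation: convert each letter to uppercase
Mapping: 'h'->'H', 'o'->'O', 'g'->'G', 'l'->'L', 'o'->'O', 'a'->'A', 'j'->'J', 'k'->'K'
Result: HOGLOAJK


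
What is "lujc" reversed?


Input string: 'lujc'
Operation: reverse character order
Original order: 'l' -> 'u' -> 'j' -> 'c'
Reversed order: 'c' -> 'j' -> 'u' -> 'l'
Result: cjul


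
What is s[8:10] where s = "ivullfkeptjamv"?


Input string: 'ivullfkeptjamv'
Operation: slice [8:10]
Extract characters: s[8]='p', s[9]='t'
Result: pt


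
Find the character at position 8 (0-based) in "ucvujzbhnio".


Input string: 'ucvujzbhnio'
Operation: get character at index 8
Index mapping: s[0]='u', s[1]='c', s[2]='v', s[3]='u', s[4]='j', s[5]='z', s[6]='b', s[7]='h', s[8]='n'
Result: 'n'


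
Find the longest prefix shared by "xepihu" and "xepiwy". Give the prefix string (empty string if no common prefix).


String 1: 'xepihu'
String 2: 'xepiwy'
Compare position by position:
pos 0: 'x' vs 'x' match
pos 1: 'e' vs 'e' match
pos 2: 'p' vs 'p' match
pos 3: 'i' vs 'i' match
pos 4: 'h' vs 'w' differ -> stop
Longest common prefix: "xepi" (length 4)


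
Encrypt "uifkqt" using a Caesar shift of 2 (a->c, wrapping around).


Input: 'uifkqt', shift = 2
Operation: for each letter, (position + 2) mod 26
Mapping: 'u'(20+2=22)->'w', 'i'(8+2=10)->'k', 'f'(5+2=7)->'h', 'k'(10+2=12)->'m', 'q'(16+2=18)->'s', 't'(19+2=21)->'v'
Result: wkhmsv


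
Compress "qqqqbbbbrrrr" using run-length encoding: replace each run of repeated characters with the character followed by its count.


Input: 'qqqqbbbbrrrr'
Operation: identify consecutive runs
Runs: 'qqqq' -> q4, 'bbbb' -> b4, 'rrrr' -> r4
Encoded: q4b4r4


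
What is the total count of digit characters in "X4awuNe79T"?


Input string: 'X4awuNe79T'
Operation: count digit characters (0-9)
Scan: 'X', '4'(digit), 'a', 'w', 'u', 'N', 'e', '7'(digit), '9'(digit), 'T'
Digits found: 3
Result: 3


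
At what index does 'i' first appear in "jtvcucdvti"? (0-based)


Input string: 'jtvcucdvti'
Target: 'i'
Scanning left to right: s[0]='j', s[1]='t', s[2]='v', s[3]='c', s[4]='u', s[5]='c', s[6]='d', s[7]='v', s[8]='t', s[9]='i'
First match at index: 9


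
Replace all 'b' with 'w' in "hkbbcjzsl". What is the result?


Input string: 'hkbbcjzsl'
Operation: replace 'b' with 'w'
Positions of 'b': 2, 3
After replacement: hkwwcjzsl


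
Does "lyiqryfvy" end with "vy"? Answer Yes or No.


Input string: 'lyiqryfvy'
Suffix to check: 'vy'
Last 2 characters of input: 'vy'
Match: True
Result: Yes


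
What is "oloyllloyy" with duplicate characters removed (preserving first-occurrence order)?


Input: 'oloyllloyy'
Operation: keep first occurrence of each character
Scan: s[0]='o' new -> keep; s[1]='l' new -> keep; s[2]='o' seen -> skip; s[3]='y' new -> keep; s[4]='l' seen -> skip; s[5]='l' seen -> skip; s[6]='l' seen -> skip; s[7]='o' seen -> skip; s[8]='y' seen -> skip; s[9]='y' seen -> skip
Result: oly


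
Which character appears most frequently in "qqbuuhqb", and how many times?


Input: 'qqbuuhqb'
Operation: tally each character
Counts: 'b':2, 'h':1, 'q':3, 'u':2
Maximum: 'q' appears 3 times


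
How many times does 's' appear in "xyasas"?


Input string: 'xyasas'
Target character: 's'
Scan each position: s[3]='s', s[5]='s'
Matches found at indices: 3, 5
Total: 2


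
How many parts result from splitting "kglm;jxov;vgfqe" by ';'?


Input string: 'kglm;jxov;vgfqe'
Delimiter: ';'
Split result: 'kglm', 'jxov', 'vgfqe'
Number of parts: 3


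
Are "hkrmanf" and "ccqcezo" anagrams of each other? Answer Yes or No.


String 1: 'hkrmanf' -> sorted: 'afhkmnr'
String 2: 'ccqcezo' -> sorted: 'ccceoqz'
Compare sorted forms: 'afhkmnr' != 'ccceoqz'
Anagram: No


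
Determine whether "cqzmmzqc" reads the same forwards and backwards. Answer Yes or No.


Input string: 'cqzmmzqc'
Reversed: 'cqzmmzqc'
Compare pairs: s[0]='c' vs s[7]='c' (match), s[1]='q' vs s[6]='q' (match), s[2]='z' vs s[5]='z' (match), s[3]='m' vs s[4]='m' (match)
Palindrome: Yes


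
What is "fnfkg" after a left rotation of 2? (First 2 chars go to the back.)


Input: 'fnfkg', shift = 2
Operation: split at index 2 and swap parts
Front part s[0:2] = 'fn'
Back part s[2:] = 'fkg'
Rotated = back + front = 'fkg' + 'fn'
Result: fkgfn


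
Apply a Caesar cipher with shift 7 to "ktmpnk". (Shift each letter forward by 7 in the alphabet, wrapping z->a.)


Input: 'ktmpnk', shift = 7
Operation: for each letter, (position + 7) mod 26
Mapping: 'k'(10+7=17)->'r', 't'(19+7=26, 26 mod 26=0)->'a', 'm'(12+7=19)->'t', 'p'(15+7=22)->'w', 'n'(13+7=20)->'u', 'k'(10+7=17)->'r'
Result: ratwur


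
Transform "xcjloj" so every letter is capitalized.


Input string: 'xcjloj'
Operation: convert each letter to uppercase
Mapping: 'x'->'X', 'c'->'C', 'j'->'J', 'l'->'L', 'o'->'O', 'j'->'J'
Result: XCJLOJ


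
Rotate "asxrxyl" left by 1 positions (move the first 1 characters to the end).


Input: 'asxrxyl', shift = 1
Operation: split at index 1 and swap parts
Front part s[0:1] = 'a'
Back part s[1:] = 'sxrxyl'
Rotated = back + front = 'sxrxyl' + 'a'
Result: sxrxyla


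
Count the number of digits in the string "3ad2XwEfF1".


Input string: '3ad2XwEfF1'
Operation: count digit characters (0-9)
Scan: '3'(digit), 'a', 'd', '2'(digit), 'X', 'w', 'E', 'f', 'F', '1'(digit)
Digits found: 3
Result: 3


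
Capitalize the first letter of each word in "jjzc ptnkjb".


Input string: 'jjzc ptnkjb'
Operation: capitalize first letter of each word
Word transformations: 'jjzc'->'Jjzc', 'ptnkjb'->'Ptnkjb'
Result: Jjzc Ptnkjb


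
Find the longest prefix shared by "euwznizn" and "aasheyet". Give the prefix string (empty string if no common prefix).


String 1: 'euwznizn'
String 2: 'aasheyet'
Compare position by position:
pos 0: 'e' vs 'a' differ -> stop
Longest common prefix: "" (length 0)


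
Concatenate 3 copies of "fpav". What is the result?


Input string: 'fpav'
Operation: repeat 3 times
Concatenation: 'fpav' + 'fpav' + 'fpav'
Result: fpavfpavfpav


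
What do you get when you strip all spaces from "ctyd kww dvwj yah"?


Input string: 'ctyd kww dvwj yah'
Operation: remove all spaces
Words: 'ctyd', 'kww', 'dvwj', 'yah'
Join without spaces: ctydkwwdvwjyah


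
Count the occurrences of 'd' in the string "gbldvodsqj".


Input string: 'gbldvodsqj'
Target character: 'd'
Scan each position: s[3]='d', s[6]='d'
Matches found at indices: 3, 6
Total: 2
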